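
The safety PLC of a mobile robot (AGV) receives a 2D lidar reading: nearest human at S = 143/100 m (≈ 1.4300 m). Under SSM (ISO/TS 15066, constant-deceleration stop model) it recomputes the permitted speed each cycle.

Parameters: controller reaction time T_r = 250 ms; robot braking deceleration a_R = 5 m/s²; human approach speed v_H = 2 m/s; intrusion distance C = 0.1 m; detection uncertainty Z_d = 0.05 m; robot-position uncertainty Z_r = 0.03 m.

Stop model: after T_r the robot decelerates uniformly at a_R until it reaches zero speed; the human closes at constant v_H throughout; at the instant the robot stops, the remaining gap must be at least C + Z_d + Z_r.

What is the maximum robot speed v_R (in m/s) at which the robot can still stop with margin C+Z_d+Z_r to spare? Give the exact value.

collect terms ⇒ (1/10)·v_R² + (13/20)·v_R + (-3/4) = 0
  disc = (13/20)² − 4·(1/10)·(-3/4) = 289/400 ; √disc = 17/20
  v_R = (−(13/20) + 17/20) / (2·(1/10)) = 1 m/s
check:
stop time T_s = 1/5 = 0.2000 s
robot covers v_R·T_r = 1.0000·0.2500 = 0.2500 m before braking
braking distance = 1.0000²/(2·5.0000) = 0.1000 m
human closes 2.0000·0.4500 = 0.9000 m
C+Z_d+Z_r = 0.1000+0.0500+0.0300 = 0.1800 m
sum ≈ 0.2500+0.1000+0.9000+0.1800 ≈ 1.4300 m = S ✓

v_R_max = 1 m/s = 1.0000 m/s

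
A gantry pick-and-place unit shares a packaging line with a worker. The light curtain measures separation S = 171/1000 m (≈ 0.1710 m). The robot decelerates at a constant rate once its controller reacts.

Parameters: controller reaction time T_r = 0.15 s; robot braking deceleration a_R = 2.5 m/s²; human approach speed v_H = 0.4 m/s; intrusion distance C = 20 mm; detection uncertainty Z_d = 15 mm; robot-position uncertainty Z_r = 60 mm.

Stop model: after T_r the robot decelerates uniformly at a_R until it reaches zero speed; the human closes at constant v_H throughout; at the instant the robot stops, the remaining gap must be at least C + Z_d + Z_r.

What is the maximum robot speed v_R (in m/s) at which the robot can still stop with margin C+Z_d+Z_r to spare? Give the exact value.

v_R_max = 1/20 m/s = 0.0500 m/s

quadratic (1/5)·v² + (31/100)·v + (-2/125) = 0
  disc = (31/100)² − 4·(1/5)·(-2/125) = 1089/10000 ; √disc = 33/100
  v_R = (−(31/100) + 33/100) / (2·(1/5)) = 1/20 m/s
check:
T_s = v_R/a_R = (1/20)/(5/2) = 0.0200 s
robot in T_r: 0.0500·0.1500 = 0.0075 m
robot under decel: 0.0500²/(2·2.5000) = 0.0005 m
human closes 0.4000·0.1700 = 0.0680 m
residual clearance needed = 0.0200+0.0150+0.0600 = 0.0950 m
sum ≈ 0.0075+0.0005+0.0680+0.0950 ≈ 0.1710 m = S ✓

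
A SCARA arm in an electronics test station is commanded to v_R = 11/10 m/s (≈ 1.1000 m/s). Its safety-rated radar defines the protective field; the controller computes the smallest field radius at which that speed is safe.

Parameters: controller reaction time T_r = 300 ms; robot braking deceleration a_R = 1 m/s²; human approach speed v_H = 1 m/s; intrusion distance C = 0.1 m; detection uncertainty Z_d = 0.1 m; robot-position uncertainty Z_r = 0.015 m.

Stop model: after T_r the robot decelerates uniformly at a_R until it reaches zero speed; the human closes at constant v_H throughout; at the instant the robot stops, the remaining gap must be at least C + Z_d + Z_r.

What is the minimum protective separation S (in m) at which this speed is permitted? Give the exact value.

S_min = 51/20 m = 2.5500 m

stop time T_s = (11/10)/1 = 1.1000 s
reaction-phase robot travel = 1.1000·0.3000 = 0.3300 m
braking distance = 1.1000²/(2·1.0000) = 0.6050 m
human closes 1.0000·1.4000 = 1.4000 m
residual clearance needed = 0.1000+0.1000+0.0150 = 0.2150 m
S_min ≈ 0.3300+0.6050+1.4000+0.2150  ⇒  S_min = 51/20 m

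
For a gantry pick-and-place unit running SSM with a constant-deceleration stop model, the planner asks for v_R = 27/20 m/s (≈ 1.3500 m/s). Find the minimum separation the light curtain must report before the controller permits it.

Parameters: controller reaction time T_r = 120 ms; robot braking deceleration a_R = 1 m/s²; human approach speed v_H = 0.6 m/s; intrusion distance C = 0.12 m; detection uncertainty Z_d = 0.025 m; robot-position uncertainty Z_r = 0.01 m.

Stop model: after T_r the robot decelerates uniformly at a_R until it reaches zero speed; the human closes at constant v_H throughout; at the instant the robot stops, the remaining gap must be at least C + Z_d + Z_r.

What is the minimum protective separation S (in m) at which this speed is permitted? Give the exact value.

stop time T_s = (27/20)/1 = 1.3500 s
robot in T_r: 1.3500·0.1200 = 0.1620 m
robot under decel: 1.3500²/(2·1.0000) = 0.9113 m
human over T_r+T_s: 0.6000·(0.1200+1.3500) = 0.8820 m
residual clearance needed = 0.1200+0.0250+0.0100 = 0.1550 m
S_min ≈ 0.1620+0.9113+0.8820+0.1550  ⇒  S_min = 8441/4000 m

S_min = 8441/4000 m = 2.1103 m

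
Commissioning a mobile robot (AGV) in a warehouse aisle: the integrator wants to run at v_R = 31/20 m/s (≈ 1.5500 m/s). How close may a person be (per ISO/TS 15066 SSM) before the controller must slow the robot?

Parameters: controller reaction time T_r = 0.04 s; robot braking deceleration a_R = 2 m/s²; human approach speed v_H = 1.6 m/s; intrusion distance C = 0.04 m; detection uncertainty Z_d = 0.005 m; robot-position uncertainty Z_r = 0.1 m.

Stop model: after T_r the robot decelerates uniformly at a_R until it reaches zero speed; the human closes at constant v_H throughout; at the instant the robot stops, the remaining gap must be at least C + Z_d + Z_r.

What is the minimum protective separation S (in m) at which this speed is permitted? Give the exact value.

S_min = 16893/8000 m = 2.1116 m

stop time T_s = (31/20)/2 = 0.7750 s
robot covers v_R·T_r = 1.5500·0.0400 = 0.0620 m before braking
robot under decel: 1.5500²/(2·2.0000) = 0.6006 m
human closes 1.6000·0.8150 = 1.3040 m
residual clearance needed = 0.0400+0.0050+0.1000 = 0.1450 m
S_min ≈ 0.0620+0.6006+1.3040+0.1450  ⇒  S_min = 16893/8000 m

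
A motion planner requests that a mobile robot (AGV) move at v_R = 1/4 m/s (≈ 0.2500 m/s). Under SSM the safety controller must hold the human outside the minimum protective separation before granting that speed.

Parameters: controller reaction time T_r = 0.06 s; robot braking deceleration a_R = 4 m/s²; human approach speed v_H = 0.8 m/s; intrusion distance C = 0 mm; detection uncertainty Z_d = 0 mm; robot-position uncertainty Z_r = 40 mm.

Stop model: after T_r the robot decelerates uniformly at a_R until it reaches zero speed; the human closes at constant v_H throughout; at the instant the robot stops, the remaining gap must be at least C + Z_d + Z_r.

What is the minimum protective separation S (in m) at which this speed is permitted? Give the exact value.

stop time T_s = (1/4)/4 = 0.0625 s
reaction-phase robot travel = 0.2500·0.0600 = 0.0150 m
robot under decel: 0.2500²/(2·4.0000) = 0.0078 m
human closes 0.8000·0.1225 = 0.0980 m
margins: 0.0000+0.0000+0.0400 = 0.0400 m
S_min ≈ 0.0150+0.0078+0.0980+0.0400  ⇒  S_min = 2573/16000 m

S_min = 2573/16000 m = 0.1608 m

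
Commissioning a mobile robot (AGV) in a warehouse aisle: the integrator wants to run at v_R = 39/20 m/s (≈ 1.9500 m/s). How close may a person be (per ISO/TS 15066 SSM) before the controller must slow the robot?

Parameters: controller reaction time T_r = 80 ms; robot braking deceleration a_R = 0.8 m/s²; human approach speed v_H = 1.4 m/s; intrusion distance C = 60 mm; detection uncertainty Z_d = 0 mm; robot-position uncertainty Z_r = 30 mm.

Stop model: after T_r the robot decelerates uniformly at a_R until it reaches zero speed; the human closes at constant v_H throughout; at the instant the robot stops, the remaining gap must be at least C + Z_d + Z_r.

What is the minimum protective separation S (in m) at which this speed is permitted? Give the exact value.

T_s = v_R/a_R = (39/20)/(4/5) = 2.4375 s
robot in T_r: 1.9500·0.0800 = 0.1560 m
robot covers 1.9500·2.4375 − ½·0.8000·2.4375² = 2.3766 m while stopping
human closes 1.4000·2.5175 = 3.5245 m
C+Z_d+Z_r = 0.0600+0.0000+0.0300 = 0.0900 m
S_min ≈ 0.1560+2.3766+3.5245+0.0900  ⇒  S_min = 98353/16000 m

S_min = 98353/16000 m = 6.1471 m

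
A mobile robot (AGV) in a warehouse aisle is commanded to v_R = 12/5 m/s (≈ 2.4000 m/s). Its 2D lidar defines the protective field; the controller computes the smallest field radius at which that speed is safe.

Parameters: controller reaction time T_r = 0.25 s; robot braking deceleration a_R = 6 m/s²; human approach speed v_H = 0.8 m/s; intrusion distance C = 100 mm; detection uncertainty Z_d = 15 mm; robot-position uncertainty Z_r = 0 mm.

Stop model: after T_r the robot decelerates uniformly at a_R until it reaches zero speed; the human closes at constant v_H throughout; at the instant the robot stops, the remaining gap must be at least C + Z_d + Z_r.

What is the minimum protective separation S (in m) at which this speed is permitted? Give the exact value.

braking lasts T_s = (12/5)/6 = 0.4000 s
robot covers v_R·T_r = 2.4000·0.2500 = 0.6000 m before braking
braking distance = 2.4000²/(2·6.0000) = 0.4800 m
person approaches 0.8000·(0.2500+0.4000) = 0.5200 m
C+Z_d+Z_r = 0.1000+0.0150+0.0000 = 0.1150 m
S_min ≈ 0.6000+0.4800+0.5200+0.1150  ⇒  S_min = 343/200 m

S_min = 343/200 m = 1.7150 m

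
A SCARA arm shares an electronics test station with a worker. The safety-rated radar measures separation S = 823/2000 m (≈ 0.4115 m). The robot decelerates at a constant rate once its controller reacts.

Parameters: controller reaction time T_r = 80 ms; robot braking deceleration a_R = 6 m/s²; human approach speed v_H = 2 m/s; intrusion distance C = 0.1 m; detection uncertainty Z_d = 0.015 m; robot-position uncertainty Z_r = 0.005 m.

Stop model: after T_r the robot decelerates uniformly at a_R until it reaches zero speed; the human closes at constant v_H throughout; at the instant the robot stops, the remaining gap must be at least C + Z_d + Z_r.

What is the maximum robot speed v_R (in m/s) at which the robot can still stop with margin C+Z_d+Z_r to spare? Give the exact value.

at the boundary: (1/12)·v² + (31/75)·v + (-263/2000) = 0
  disc = (31/75)² − 4·(1/12)·(-263/2000) = 19321/90000 ; √disc = 139/300
  v_R = (−(31/75) + 139/300) / (2·(1/12)) = 3/10 m/s
check:
T_s = v_R/a_R = (3/10)/6 = 0.0500 s
reaction-phase robot travel = 0.3000·0.0800 = 0.0240 m
braking distance = 0.3000²/(2·6.0000) = 0.0075 m
human over T_r+T_s: 2.0000·(0.0800+0.0500) = 0.2600 m
margins: 0.1000+0.0150+0.0050 = 0.1200 m
sum ≈ 0.0240+0.0075+0.2600+0.1200 ≈ 0.4115 m = S ✓

v_R_max = 3/10 m/s = 0.3000 m/s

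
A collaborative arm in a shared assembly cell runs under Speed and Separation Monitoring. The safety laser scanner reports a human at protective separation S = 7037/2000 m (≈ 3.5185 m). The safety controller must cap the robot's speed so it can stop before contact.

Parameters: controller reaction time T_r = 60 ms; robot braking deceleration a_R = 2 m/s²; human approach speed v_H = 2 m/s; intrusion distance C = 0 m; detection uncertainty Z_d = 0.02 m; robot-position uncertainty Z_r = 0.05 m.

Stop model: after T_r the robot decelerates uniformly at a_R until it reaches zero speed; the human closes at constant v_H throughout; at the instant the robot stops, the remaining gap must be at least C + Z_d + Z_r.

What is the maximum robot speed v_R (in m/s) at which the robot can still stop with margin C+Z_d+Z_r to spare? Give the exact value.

v_R_max = 21/10 m/s = 2.1000 m/s

at the boundary: (1/4)·v² + (53/50)·v + (-6657/2000) = 0
  disc = (53/50)² − 4·(1/4)·(-6657/2000) = 44521/10000 ; √disc = 211/100
  v_R = (−(53/50) + 211/100) / (2·(1/4)) = 21/10 m/s
check:
T_s = v_R/a_R = (21/10)/2 = 1.0500 s
robot covers v_R·T_r = 2.1000·0.0600 = 0.1260 m before braking
braking distance = 2.1000²/(2·2.0000) = 1.1025 m
human over T_r+T_s: 2.0000·(0.0600+1.0500) = 2.2200 m
C+Z_d+Z_r = 0.0000+0.0200+0.0500 = 0.0700 m
sum ≈ 0.1260+1.1025+2.2200+0.0700 ≈ 3.5185 m = S ✓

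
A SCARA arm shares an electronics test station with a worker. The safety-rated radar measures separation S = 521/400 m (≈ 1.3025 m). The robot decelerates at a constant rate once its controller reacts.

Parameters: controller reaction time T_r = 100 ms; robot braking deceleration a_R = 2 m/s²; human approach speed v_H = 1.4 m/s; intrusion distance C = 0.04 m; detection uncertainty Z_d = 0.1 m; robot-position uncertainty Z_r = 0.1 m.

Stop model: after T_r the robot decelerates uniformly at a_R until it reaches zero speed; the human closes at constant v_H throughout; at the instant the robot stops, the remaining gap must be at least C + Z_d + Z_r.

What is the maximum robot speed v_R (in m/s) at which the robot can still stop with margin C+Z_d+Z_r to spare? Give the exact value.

collect terms ⇒ (1/4)·v_R² + (4/5)·v_R + (-369/400) = 0
  disc = (4/5)² − 4·(1/4)·(-369/400) = 25/16 ; √disc = 5/4
  v_R = (−(4/5) + 5/4) / (2·(1/4)) = 9/10 m/s
check:
braking lasts T_s = (9/10)/2 = 0.4500 s
robot covers v_R·T_r = 0.9000·0.1000 = 0.0900 m before braking
robot covers 0.9000·0.4500 − ½·2.0000·0.4500² = 0.2025 m while stopping
human over T_r+T_s: 1.4000·(0.1000+0.4500) = 0.7700 m
C+Z_d+Z_r = 0.0400+0.1000+0.1000 = 0.2400 m
sum ≈ 0.0900+0.2025+0.7700+0.2400 ≈ 1.3025 m = S ✓

v_R_max = 9/10 m/s = 0.9000 m/s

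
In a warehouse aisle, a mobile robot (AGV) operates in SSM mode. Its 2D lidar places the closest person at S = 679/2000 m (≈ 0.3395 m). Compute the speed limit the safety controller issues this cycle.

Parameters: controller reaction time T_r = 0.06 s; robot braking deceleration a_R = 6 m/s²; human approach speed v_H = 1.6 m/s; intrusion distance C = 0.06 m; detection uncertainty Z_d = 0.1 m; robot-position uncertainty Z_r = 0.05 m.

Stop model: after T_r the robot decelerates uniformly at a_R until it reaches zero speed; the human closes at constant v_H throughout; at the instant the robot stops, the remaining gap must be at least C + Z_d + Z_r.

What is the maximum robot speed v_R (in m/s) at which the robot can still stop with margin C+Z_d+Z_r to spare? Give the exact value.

v_R_max = 1/10 m/s = 0.1000 m/s

collect terms ⇒ (1/12)·v_R² + (49/150)·v_R + (-67/2000) = 0
  disc = (49/150)² − 4·(1/12)·(-67/2000) = 10609/90000 ; √disc = 103/300
  v_R = (−(49/150) + 103/300) / (2·(1/12)) = 1/10 m/s
check:
stop time T_s = (1/10)/6 = 0.0167 s
robot in T_r: 0.1000·0.0600 = 0.0060 m
robot under decel: 0.1000²/(2·6.0000) = 0.0008 m
human over T_r+T_s: 1.6000·(0.0600+0.0167) = 0.1227 m
margins: 0.0600+0.1000+0.0500 = 0.2100 m
sum ≈ 0.0060+0.0008+0.1227+0.2100 ≈ 0.3395 m = S ✓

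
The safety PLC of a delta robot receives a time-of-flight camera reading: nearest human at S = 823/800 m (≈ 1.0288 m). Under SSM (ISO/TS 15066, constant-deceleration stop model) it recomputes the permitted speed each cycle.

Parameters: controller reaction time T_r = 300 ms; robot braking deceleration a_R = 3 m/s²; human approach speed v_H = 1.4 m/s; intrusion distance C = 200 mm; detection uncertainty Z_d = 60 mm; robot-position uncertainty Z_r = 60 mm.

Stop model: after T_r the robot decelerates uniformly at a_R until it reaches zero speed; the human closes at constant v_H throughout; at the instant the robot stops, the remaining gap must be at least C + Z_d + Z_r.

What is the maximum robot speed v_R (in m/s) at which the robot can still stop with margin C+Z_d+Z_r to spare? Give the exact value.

v_R_max = 7/20 m/s = 0.3500 m/s

quadratic (1/6)·v² + (23/30)·v + (-231/800) = 0
  disc = (23/30)² − 4·(1/6)·(-231/800) = 2809/3600 ; √disc = 53/60
  v_R = (−(23/30) + 53/60) / (2·(1/6)) = 7/20 m/s
check:
stop time T_s = (7/20)/3 = 0.1167 s
robot in T_r: 0.3500·0.3000 = 0.1050 m
robot under decel: 0.3500²/(2·3.0000) = 0.0204 m
person approaches 1.4000·(0.3000+0.1167) = 0.5833 m
C+Z_d+Z_r = 0.2000+0.0600+0.0600 = 0.3200 m
sum ≈ 0.1050+0.0204+0.5833+0.3200 ≈ 1.0288 m = S ✓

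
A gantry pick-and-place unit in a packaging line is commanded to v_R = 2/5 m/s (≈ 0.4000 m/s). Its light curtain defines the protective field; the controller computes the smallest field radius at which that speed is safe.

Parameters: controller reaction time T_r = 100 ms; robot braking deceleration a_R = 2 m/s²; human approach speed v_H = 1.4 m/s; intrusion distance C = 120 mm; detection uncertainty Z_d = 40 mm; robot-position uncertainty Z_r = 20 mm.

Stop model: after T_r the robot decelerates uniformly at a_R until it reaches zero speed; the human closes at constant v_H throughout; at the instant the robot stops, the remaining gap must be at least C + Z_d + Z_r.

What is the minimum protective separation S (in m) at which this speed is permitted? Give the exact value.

T_s = v_R/a_R = (2/5)/2 = 0.2000 s
reaction-phase robot travel = 0.4000·0.1000 = 0.0400 m
robot under decel: 0.4000²/(2·2.0000) = 0.0400 m
person approaches 1.4000·(0.1000+0.2000) = 0.4200 m
C+Z_d+Z_r = 0.1200+0.0400+0.0200 = 0.1800 m
S_min ≈ 0.0400+0.0400+0.4200+0.1800  ⇒  S_min = 17/25 m

S_min = 17/25 m = 0.6800 m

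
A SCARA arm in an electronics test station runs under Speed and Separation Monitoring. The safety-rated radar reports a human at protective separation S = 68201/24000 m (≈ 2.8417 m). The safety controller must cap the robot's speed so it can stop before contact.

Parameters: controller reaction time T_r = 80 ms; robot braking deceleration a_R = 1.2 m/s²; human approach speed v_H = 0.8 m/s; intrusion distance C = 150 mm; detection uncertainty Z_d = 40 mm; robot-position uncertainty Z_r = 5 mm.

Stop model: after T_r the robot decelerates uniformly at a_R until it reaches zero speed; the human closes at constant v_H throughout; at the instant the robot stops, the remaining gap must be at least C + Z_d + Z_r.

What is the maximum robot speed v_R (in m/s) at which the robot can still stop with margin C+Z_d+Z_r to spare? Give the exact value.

collect terms ⇒ (5/12)·v_R² + (56/75)·v_R + (-12397/4800) = 0
  disc = (56/75)² − 4·(5/12)·(-12397/4800) = 194481/40000 ; √disc = 441/200
  v_R = (−(56/75) + 441/200) / (2·(5/12)) = 7/4 m/s
check:
stop time T_s = (7/4)/(6/5) = 1.4583 s
reaction-phase robot travel = 1.7500·0.0800 = 0.1400 m
robot under decel: 1.7500²/(2·1.2000) = 1.2760 m
human over T_r+T_s: 0.8000·(0.0800+1.4583) = 1.2307 m
C+Z_d+Z_r = 0.1500+0.0400+0.0050 = 0.1950 m
sum ≈ 0.1400+1.2760+1.2307+0.1950 ≈ 2.8417 m = S ✓

v_R_max = 7/4 m/s = 1.7500 m/s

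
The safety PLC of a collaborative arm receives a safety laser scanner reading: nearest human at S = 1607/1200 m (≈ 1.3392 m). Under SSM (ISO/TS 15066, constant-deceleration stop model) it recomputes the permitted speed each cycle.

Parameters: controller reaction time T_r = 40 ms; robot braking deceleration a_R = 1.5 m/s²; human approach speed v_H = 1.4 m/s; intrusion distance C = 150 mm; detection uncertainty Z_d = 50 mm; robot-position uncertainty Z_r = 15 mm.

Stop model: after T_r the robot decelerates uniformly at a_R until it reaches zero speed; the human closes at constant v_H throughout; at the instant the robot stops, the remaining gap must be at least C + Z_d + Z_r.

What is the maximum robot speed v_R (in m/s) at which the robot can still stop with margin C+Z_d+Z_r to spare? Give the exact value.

quadratic (1/3)·v² + (73/75)·v + (-6409/6000) = 0
  disc = (73/75)² − 4·(1/3)·(-6409/6000) = 5929/2500 ; √disc = 77/50
  v_R = (−(73/75) + 77/50) / (2·(1/3)) = 17/20 m/s
check:
braking lasts T_s = (17/20)/(3/2) = 0.5667 s
reaction-phase robot travel = 0.8500·0.0400 = 0.0340 m
braking distance = 0.8500²/(2·1.5000) = 0.2408 m
person approaches 1.4000·(0.0400+0.5667) = 0.8493 m
margins: 0.1500+0.0500+0.0150 = 0.2150 m
sum ≈ 0.0340+0.2408+0.8493+0.2150 ≈ 1.3392 m = S ✓

v_R_max = 17/20 m/s = 0.8500 m/s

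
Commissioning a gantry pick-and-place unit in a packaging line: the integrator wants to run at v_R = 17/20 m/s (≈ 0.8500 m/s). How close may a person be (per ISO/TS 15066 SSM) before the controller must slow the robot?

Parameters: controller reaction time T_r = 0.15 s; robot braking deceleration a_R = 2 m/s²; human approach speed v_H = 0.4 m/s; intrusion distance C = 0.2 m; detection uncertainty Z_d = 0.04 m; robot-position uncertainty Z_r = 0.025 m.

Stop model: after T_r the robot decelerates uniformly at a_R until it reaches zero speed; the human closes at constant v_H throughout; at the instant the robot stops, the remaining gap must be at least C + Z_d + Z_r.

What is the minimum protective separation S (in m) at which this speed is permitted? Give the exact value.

braking lasts T_s = (17/20)/2 = 0.4250 s
robot covers v_R·T_r = 0.8500·0.1500 = 0.1275 m before braking
robot under decel: 0.8500²/(2·2.0000) = 0.1806 m
human closes 0.4000·0.5750 = 0.2300 m
residual clearance needed = 0.2000+0.0400+0.0250 = 0.2650 m
S_min ≈ 0.1275+0.1806+0.2300+0.2650  ⇒  S_min = 257/320 m

S_min = 257/320 m = 0.8031 m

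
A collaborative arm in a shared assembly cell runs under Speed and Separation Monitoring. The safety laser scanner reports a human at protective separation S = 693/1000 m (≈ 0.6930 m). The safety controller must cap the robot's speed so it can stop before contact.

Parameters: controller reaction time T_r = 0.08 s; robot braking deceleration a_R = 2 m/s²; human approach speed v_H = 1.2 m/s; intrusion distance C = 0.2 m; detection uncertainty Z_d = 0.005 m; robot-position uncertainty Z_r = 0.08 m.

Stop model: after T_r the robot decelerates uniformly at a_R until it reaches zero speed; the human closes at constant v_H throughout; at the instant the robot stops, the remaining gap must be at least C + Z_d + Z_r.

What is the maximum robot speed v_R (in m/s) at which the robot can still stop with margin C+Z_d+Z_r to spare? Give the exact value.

at the boundary: (1/4)·v² + (17/25)·v + (-39/125) = 0
  disc = (17/25)² − 4·(1/4)·(-39/125) = 484/625 ; √disc = 22/25
  v_R = (−(17/25) + 22/25) / (2·(1/4)) = 2/5 m/s
check:
stop time T_s = (2/5)/2 = 0.2000 s
robot in T_r: 0.4000·0.0800 = 0.0320 m
robot covers 0.4000·0.2000 − ½·2.0000·0.2000² = 0.0400 m while stopping
human closes 1.2000·0.2800 = 0.3360 m
margins: 0.2000+0.0050+0.0800 = 0.2850 m
sum ≈ 0.0320+0.0400+0.3360+0.2850 ≈ 0.6930 m = S ✓

v_R_max = 2/5 m/s = 0.4000 m/s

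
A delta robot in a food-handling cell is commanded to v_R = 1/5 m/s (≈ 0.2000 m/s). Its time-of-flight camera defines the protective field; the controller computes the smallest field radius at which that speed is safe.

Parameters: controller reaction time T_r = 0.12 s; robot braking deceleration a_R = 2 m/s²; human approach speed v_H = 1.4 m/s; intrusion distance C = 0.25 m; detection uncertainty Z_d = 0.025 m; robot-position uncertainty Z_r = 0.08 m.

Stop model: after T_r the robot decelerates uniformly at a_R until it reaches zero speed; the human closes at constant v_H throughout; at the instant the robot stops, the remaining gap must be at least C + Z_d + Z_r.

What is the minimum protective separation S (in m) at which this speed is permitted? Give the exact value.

stop time T_s = (1/5)/2 = 0.1000 s
robot covers v_R·T_r = 0.2000·0.1200 = 0.0240 m before braking
braking distance = 0.2000²/(2·2.0000) = 0.0100 m
human closes 1.4000·0.2200 = 0.3080 m
C+Z_d+Z_r = 0.2500+0.0250+0.0800 = 0.3550 m
S_min ≈ 0.0240+0.0100+0.3080+0.3550  ⇒  S_min = 697/1000 m

S_min = 697/1000 m = 0.6970 m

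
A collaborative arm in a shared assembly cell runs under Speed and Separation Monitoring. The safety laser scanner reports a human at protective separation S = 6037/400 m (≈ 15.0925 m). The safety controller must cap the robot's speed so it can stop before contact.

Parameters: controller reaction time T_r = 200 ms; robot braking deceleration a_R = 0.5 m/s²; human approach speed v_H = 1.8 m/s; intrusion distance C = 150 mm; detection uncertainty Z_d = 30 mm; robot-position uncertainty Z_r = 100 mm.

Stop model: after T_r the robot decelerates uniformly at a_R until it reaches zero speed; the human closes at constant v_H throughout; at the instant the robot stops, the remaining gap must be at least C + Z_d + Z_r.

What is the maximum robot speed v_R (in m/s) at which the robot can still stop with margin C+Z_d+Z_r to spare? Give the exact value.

v_R_max = 47/20 m/s = 2.3500 m/s

at the boundary: (1)·v² + (19/5)·v + (-5781/400) = 0
  disc = (19/5)² − 4·(1)·(-5781/400) = 289/4 ; √disc = 17/2
  v_R = (−(19/5) + 17/2) / (2·(1)) = 47/20 m/s
check:
T_s = v_R/a_R = (47/20)/(1/2) = 4.7000 s
robot covers v_R·T_r = 2.3500·0.2000 = 0.4700 m before braking
robot under decel: 2.3500²/(2·0.5000) = 5.5225 m
person approaches 1.8000·(0.2000+4.7000) = 8.8200 m
C+Z_d+Z_r = 0.1500+0.0300+0.1000 = 0.2800 m
sum ≈ 0.4700+5.5225+8.8200+0.2800 ≈ 15.0925 m = S ✓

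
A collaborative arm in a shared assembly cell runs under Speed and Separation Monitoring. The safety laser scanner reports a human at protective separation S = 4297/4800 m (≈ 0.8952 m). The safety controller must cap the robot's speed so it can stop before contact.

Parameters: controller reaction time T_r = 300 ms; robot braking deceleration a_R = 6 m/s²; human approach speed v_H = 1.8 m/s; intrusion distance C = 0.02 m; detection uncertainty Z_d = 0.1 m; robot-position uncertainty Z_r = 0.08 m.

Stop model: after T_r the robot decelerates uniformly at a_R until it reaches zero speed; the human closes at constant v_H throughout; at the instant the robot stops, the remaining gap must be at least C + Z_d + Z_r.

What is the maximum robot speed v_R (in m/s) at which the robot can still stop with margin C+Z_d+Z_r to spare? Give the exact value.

at the boundary: (1/12)·v² + (3/5)·v + (-149/960) = 0
  disc = (3/5)² − 4·(1/12)·(-149/960) = 5929/14400 ; √disc = 77/120
  v_R = (−(3/5) + 77/120) / (2·(1/12)) = 1/4 m/s
check:
stop time T_s = (1/4)/6 = 0.0417 s
robot in T_r: 0.2500·0.3000 = 0.0750 m
robot under decel: 0.2500²/(2·6.0000) = 0.0052 m
human closes 1.8000·0.3417 = 0.6150 m
C+Z_d+Z_r = 0.0200+0.1000+0.0800 = 0.2000 m
sum ≈ 0.0750+0.0052+0.6150+0.2000 ≈ 0.8952 m = S ✓

v_R_max = 1/4 m/s = 0.2500 m/s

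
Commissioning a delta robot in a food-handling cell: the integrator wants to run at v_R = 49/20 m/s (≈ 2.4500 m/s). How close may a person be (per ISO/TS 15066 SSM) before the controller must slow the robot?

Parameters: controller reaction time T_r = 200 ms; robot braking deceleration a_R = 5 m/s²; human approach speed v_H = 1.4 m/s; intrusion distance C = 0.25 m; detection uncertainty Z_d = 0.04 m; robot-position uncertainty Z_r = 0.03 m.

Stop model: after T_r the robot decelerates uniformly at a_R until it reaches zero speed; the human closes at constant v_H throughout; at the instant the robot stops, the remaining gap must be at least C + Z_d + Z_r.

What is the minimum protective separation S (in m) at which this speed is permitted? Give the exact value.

S_min = 1901/800 m = 2.3763 m

T_s = v_R/a_R = (49/20)/5 = 0.4900 s
robot in T_r: 2.4500·0.2000 = 0.4900 m
braking distance = 2.4500²/(2·5.0000) = 0.6002 m
person approaches 1.4000·(0.2000+0.4900) = 0.9660 m
residual clearance needed = 0.2500+0.0400+0.0300 = 0.3200 m
S_min ≈ 0.4900+0.6002+0.9660+0.3200  ⇒  S_min = 1901/800 m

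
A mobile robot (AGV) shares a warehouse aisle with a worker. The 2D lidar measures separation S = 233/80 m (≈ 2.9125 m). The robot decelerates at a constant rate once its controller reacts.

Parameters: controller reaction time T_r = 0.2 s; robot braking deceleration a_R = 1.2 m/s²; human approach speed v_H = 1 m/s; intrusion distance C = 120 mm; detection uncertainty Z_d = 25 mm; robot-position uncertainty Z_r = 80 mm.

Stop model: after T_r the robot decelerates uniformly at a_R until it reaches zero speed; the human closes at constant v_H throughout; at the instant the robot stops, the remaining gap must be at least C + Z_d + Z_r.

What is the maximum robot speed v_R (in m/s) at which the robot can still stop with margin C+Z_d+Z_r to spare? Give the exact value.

at the boundary: (5/12)·v² + (31/30)·v + (-199/80) = 0
  disc = (31/30)² − 4·(5/12)·(-199/80) = 18769/3600 ; √disc = 137/60
  v_R = (−(31/30) + 137/60) / (2·(5/12)) = 3/2 m/s
check:
T_s = v_R/a_R = (3/2)/(6/5) = 1.2500 s
reaction-phase robot travel = 1.5000·0.2000 = 0.3000 m
braking distance = 1.5000²/(2·1.2000) = 0.9375 m
human closes 1.0000·1.4500 = 1.4500 m
C+Z_d+Z_r = 0.1200+0.0250+0.0800 = 0.2250 m
sum ≈ 0.3000+0.9375+1.4500+0.2250 ≈ 2.9125 m = S ✓

v_R_max = 3/2 m/s = 1.5000 m/s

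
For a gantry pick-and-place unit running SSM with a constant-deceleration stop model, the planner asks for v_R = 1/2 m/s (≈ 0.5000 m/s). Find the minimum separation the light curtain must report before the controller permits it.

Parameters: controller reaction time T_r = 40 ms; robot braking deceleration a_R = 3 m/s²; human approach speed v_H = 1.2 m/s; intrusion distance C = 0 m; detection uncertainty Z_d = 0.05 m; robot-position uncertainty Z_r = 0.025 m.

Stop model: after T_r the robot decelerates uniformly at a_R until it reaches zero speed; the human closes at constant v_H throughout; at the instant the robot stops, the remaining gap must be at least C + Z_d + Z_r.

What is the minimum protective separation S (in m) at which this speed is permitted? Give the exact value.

S_min = 577/1500 m = 0.3847 m

braking lasts T_s = (1/2)/3 = 0.1667 s
robot in T_r: 0.5000·0.0400 = 0.0200 m
robot covers 0.5000·0.1667 − ½·3.0000·0.1667² = 0.0417 m while stopping
person approaches 1.2000·(0.0400+0.1667) = 0.2480 m
margins: 0.0000+0.0500+0.0250 = 0.0750 m
S_min ≈ 0.0200+0.0417+0.2480+0.0750  ⇒  S_min = 577/1500 m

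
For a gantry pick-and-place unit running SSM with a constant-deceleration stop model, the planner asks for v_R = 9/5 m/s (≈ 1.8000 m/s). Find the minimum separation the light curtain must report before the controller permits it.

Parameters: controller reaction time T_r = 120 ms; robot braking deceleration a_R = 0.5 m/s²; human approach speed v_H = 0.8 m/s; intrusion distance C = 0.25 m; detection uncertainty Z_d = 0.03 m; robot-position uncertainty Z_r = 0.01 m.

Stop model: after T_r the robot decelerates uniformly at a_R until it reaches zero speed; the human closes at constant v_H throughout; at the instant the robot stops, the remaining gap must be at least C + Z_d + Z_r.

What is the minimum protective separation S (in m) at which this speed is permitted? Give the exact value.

T_s = v_R/a_R = (9/5)/(1/2) = 3.6000 s
robot covers v_R·T_r = 1.8000·0.1200 = 0.2160 m before braking
robot under decel: 1.8000²/(2·0.5000) = 3.2400 m
person approaches 0.8000·(0.1200+3.6000) = 2.9760 m
margins: 0.2500+0.0300+0.0100 = 0.2900 m
S_min ≈ 0.2160+3.2400+2.9760+0.2900  ⇒  S_min = 3361/500 m

S_min = 3361/500 m = 6.7220 m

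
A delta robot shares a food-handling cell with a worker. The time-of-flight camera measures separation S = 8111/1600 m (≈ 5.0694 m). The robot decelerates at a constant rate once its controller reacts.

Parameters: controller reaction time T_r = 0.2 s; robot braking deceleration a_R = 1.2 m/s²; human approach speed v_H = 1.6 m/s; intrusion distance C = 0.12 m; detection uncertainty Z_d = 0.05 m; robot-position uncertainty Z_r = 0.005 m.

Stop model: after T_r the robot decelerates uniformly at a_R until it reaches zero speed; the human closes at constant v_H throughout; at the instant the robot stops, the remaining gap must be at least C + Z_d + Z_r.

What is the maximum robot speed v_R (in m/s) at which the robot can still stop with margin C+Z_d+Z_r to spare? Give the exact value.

v_R_max = 39/20 m/s = 1.9500 m/s

collect terms ⇒ (5/12)·v_R² + (23/15)·v_R + (-7319/1600) = 0
  disc = (23/15)² − 4·(5/12)·(-7319/1600) = 143641/14400 ; √disc = 379/120
  v_R = (−(23/15) + 379/120) / (2·(5/12)) = 39/20 m/s
check:
braking lasts T_s = (39/20)/(6/5) = 1.6250 s
reaction-phase robot travel = 1.9500·0.2000 = 0.3900 m
robot under decel: 1.9500²/(2·1.2000) = 1.5844 m
person approaches 1.6000·(0.2000+1.6250) = 2.9200 m
margins: 0.1200+0.0500+0.0050 = 0.1750 m
sum ≈ 0.3900+1.5844+2.9200+0.1750 ≈ 5.0694 m = S ✓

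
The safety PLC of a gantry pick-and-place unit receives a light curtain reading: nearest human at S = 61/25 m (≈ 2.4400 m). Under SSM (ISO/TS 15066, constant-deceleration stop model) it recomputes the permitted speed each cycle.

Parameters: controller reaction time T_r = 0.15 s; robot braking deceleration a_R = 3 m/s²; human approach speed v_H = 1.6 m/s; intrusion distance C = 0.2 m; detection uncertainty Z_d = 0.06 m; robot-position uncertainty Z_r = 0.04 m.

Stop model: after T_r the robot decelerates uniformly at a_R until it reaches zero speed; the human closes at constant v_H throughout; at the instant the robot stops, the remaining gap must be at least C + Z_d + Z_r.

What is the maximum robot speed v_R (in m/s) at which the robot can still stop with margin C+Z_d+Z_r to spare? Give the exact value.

at the boundary: (1/6)·v² + (41/60)·v + (-19/10) = 0
  disc = (41/60)² − 4·(1/6)·(-19/10) = 6241/3600 ; √disc = 79/60
  v_R = (−(41/60) + 79/60) / (2·(1/6)) = 19/10 m/s
check:
stop time T_s = (19/10)/3 = 0.6333 s
robot covers v_R·T_r = 1.9000·0.1500 = 0.2850 m before braking
robot covers 1.9000·0.6333 − ½·3.0000·0.6333² = 0.6017 m while stopping
person approaches 1.6000·(0.1500+0.6333) = 1.2533 m
C+Z_d+Z_r = 0.2000+0.0600+0.0400 = 0.3000 m
sum ≈ 0.2850+0.6017+1.2533+0.3000 ≈ 2.4400 m = S ✓

v_R_max = 19/10 m/s = 1.9000 m/s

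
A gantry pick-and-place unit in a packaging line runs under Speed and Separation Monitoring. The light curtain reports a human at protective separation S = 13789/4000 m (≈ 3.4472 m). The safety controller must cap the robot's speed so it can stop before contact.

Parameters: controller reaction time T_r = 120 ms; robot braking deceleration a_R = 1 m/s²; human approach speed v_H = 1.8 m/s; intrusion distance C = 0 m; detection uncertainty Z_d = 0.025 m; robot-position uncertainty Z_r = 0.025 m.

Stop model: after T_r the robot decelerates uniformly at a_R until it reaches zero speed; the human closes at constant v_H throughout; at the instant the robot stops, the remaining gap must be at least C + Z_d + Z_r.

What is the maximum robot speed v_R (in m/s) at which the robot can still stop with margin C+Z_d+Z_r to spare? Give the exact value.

v_R_max = 5/4 m/s = 1.2500 m/s

at the boundary: (1/2)·v² + (48/25)·v + (-509/160) = 0
  disc = (48/25)² − 4·(1/2)·(-509/160) = 100489/10000 ; √disc = 317/100
  v_R = (−(48/25) + 317/100) / (2·(1/2)) = 5/4 m/s
check:
T_s = v_R/a_R = (5/4)/1 = 1.2500 s
reaction-phase robot travel = 1.2500·0.1200 = 0.1500 m
braking distance = 1.2500²/(2·1.0000) = 0.7812 m
human closes 1.8000·1.3700 = 2.4660 m
residual clearance needed = 0.0000+0.0250+0.0250 = 0.0500 m
sum ≈ 0.1500+0.7812+2.4660+0.0500 ≈ 3.4472 m = S ✓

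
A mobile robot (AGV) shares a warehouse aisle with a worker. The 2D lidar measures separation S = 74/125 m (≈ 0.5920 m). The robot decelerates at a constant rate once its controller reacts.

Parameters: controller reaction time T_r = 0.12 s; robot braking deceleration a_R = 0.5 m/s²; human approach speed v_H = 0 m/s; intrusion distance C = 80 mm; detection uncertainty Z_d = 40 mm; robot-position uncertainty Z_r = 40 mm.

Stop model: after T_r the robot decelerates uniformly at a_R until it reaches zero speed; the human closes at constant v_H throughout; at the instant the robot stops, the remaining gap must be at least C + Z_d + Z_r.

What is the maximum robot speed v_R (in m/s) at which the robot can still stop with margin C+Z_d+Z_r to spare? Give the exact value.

v_R_max = 3/5 m/s = 0.6000 m/s

at the boundary: (1)·v² + (3/25)·v + (-54/125) = 0
  disc = (3/25)² − 4·(1)·(-54/125) = 1089/625 ; √disc = 33/25
  v_R = (−(3/25) + 33/25) / (2·(1)) = 3/5 m/s
check:
stop time T_s = (3/5)/(1/2) = 1.2000 s
robot covers v_R·T_r = 0.6000·0.1200 = 0.0720 m before braking
robot under decel: 0.6000²/(2·0.5000) = 0.3600 m
human over T_r+T_s: 0.0000·(0.1200+1.2000) = 0.0000 m
C+Z_d+Z_r = 0.0800+0.0400+0.0400 = 0.1600 m
sum ≈ 0.0720+0.3600+0.0000+0.1600 ≈ 0.5920 m = S ✓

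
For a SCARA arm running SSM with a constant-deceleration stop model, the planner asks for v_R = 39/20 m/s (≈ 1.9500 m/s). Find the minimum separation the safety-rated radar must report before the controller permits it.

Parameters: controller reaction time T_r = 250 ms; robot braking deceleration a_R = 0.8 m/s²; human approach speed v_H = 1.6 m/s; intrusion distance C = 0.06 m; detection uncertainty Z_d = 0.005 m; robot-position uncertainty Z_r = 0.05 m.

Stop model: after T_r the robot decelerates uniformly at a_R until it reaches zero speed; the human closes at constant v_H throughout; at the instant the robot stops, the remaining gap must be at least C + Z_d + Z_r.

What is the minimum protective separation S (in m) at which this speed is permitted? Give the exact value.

S_min = 23293/3200 m = 7.2791 m

T_s = v_R/a_R = (39/20)/(4/5) = 2.4375 s
reaction-phase robot travel = 1.9500·0.2500 = 0.4875 m
braking distance = 1.9500²/(2·0.8000) = 2.3766 m
human over T_r+T_s: 1.6000·(0.2500+2.4375) = 4.3000 m
residual clearance needed = 0.0600+0.0050+0.0500 = 0.1150 m
S_min ≈ 0.4875+2.3766+4.3000+0.1150  ⇒  S_min = 23293/3200 m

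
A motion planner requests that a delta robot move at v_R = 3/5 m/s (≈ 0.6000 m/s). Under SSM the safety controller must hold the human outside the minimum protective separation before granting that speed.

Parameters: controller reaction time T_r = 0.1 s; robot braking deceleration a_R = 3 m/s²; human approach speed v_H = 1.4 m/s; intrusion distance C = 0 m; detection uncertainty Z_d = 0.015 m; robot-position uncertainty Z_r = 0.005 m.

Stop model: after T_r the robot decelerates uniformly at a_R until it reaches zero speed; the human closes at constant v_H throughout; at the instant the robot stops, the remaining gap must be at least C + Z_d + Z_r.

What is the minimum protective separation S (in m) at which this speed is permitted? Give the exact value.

braking lasts T_s = (3/5)/3 = 0.2000 s
robot in T_r: 0.6000·0.1000 = 0.0600 m
robot covers 0.6000·0.2000 − ½·3.0000·0.2000² = 0.0600 m while stopping
human closes 1.4000·0.3000 = 0.4200 m
margins: 0.0000+0.0150+0.0050 = 0.0200 m
S_min ≈ 0.0600+0.0600+0.4200+0.0200  ⇒  S_min = 14/25 m

S_min = 14/25 m = 0.5600 m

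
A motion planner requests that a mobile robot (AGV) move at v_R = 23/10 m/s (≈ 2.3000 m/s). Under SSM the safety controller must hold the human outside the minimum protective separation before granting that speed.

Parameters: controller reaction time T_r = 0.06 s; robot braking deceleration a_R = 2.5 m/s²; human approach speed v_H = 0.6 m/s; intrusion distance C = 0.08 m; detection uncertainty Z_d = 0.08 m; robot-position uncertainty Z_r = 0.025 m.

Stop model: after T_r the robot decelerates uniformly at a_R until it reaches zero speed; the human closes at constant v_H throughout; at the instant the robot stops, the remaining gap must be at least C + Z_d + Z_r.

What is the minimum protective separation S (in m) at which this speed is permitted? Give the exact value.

S_min = 1969/1000 m = 1.9690 m

braking lasts T_s = (23/10)/(5/2) = 0.9200 s
robot in T_r: 2.3000·0.0600 = 0.1380 m
braking distance = 2.3000²/(2·2.5000) = 1.0580 m
person approaches 0.6000·(0.0600+0.9200) = 0.5880 m
margins: 0.0800+0.0800+0.0250 = 0.1850 m
S_min ≈ 0.1380+1.0580+0.5880+0.1850  ⇒  S_min = 1969/1000 m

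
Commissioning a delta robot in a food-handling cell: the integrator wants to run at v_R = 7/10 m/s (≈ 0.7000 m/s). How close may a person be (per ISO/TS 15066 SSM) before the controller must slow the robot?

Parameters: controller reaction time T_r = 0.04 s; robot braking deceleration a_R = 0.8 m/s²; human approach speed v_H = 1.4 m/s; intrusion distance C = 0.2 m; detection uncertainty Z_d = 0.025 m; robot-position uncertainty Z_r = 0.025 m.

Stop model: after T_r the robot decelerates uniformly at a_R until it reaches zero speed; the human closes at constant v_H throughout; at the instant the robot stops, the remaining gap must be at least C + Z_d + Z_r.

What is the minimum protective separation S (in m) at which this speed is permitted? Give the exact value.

S_min = 7461/4000 m = 1.8653 m

stop time T_s = (7/10)/(4/5) = 0.8750 s
robot in T_r: 0.7000·0.0400 = 0.0280 m
robot under decel: 0.7000²/(2·0.8000) = 0.3063 m
human over T_r+T_s: 1.4000·(0.0400+0.8750) = 1.2810 m
C+Z_d+Z_r = 0.2000+0.0250+0.0250 = 0.2500 m
S_min ≈ 0.0280+0.3063+1.2810+0.2500  ⇒  S_min = 7461/4000 m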